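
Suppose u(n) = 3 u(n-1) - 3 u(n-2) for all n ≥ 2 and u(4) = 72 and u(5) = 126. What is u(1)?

-4

Rearranging, u(n-2) = (u(n) - 3 u(n-1)) / -3.
u(3) = (126 - 3(72)) / -3 = -90/-3 = 30
u(2) = (72 - 3(30)) / -3 = -18/-3 = 6
u(1) = (30 - 3(6)) / -3 = 12/-3 = -4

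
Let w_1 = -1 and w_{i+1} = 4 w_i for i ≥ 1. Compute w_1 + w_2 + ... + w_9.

w_2 = 4·(-1) = -4
w_3 = 4·(-4) = -16
w_4 = 4·(-16) = -64
w_5 = 4·(-64) = -256
w_6 = 4·(-256) = -1024
w_7 = 4·(-1024) = -4096
w_8 = 4·(-4096) = -16384
w_9 = 4·(-16384) = -65536
Sum = (-1) + (-4) + (-16) + (-64) + (-256) + (-1024) + (-4096) + (-16384) + (-65536) = -87381

-87381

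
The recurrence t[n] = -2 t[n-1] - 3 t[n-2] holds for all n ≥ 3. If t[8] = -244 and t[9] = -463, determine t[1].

9

Rearranging, t[n-2] = (t[n] + 2 t[n-1]) / -3.
t[7] = (-463 + 2·(-244)) / -3 = -951/-3 = 317
t[6] = (-244 + 2·317) / -3 = 390/-3 = -130
t[5] = (317 + 2·(-130)) / -3 = 57/-3 = -19
t[4] = (-130 + 2·(-19)) / -3 = -168/-3 = 56
t[3] = (-19 + 2·56) / -3 = 93/-3 = -31
t[2] = (56 + 2·(-31)) / -3 = -6/-3 = 2
t[1] = (-31 + 2·2) / -3 = -27/-3 = 9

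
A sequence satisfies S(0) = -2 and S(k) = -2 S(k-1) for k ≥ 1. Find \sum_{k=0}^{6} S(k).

S(1) = -2*(-2) = 4
S(2) = -2*4 = -8
S(3) = -2*(-8) = 16
S(4) = -2*16 = -32
S(5) = -2*(-32) = 64
S(6) = -2*64 = -128
Sum = (-2) + 4 + (-8) + 16 + (-32) + 64 + (-128) = -86

-86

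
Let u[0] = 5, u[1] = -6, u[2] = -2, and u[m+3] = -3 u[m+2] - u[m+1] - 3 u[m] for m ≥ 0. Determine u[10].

u[3] = -3(-2) - (-6) - 3(5) = -3
u[4] = -3(-3) - (-2) - 3(-6) = 29
u[5] = -3(29) - (-3) - 3(-2) = -78
u[6] = -3(-78) - 29 - 3(-3) = 214
u[7] = -3(214) - (-78) - 3(29) = -651
u[8] = -3(-651) - 214 - 3(-78) = 1973
u[9] = -3(1973) - (-651) - 3(214) = -5910
u[10] = -3(-5910) - 1973 - 3(-651) = 17710

17710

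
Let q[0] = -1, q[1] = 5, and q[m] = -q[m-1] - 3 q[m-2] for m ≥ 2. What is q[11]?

1172

q[2] = -5 - 3(-1) = -2
q[3] = -(-2) - 3(5) = -13
q[4] = -(-13) - 3(-2) = 19
q[5] = -19 - 3(-13) = 20
q[6] = -20 - 3(19) = -77
q[7] = -(-77) - 3(20) = 17
q[8] = -17 - 3(-77) = 214
q[9] = -214 - 3(17) = -265
q[10] = -(-265) - 3(214) = -377
q[11] = -(-377) - 3(-265) = 1172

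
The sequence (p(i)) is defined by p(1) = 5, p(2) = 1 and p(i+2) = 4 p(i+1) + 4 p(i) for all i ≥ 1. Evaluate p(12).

p(3) = 4(1) + 4(5) = 24
p(4) = 4(24) + 4(1) = 100
p(5) = 4(100) + 4(24) = 496
p(6) = 4(496) + 4(100) = 2384
p(7) = 4(2384) + 4(496) = 11520
p(8) = 4(11520) + 4(2384) = 55616
p(9) = 4(55616) + 4(11520) = 268544
p(10) = 4(268544) + 4(55616) = 1296640
p(11) = 4(1296640) + 4(268544) = 6260736
p(12) = 4(6260736) + 4(1296640) = 30229504

30229504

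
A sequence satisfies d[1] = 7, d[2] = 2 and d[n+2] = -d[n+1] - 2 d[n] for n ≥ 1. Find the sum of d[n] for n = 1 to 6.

d[3] = -2 - 2*7 = -16
d[4] = -(-16) - 2*2 = 12
d[5] = -12 - 2*(-16) = 20
d[6] = -20 - 2*12 = -44
Sum = 7 + 2 + (-16) + 12 + 20 + (-44) = -19

-19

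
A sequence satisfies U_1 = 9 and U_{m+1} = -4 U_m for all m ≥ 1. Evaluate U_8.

U_2 = -4*9 = -36
U_3 = -4*(-36) = 144
U_4 = -4*144 = -576
U_5 = -4*(-576) = 2304
U_6 = -4*2304 = -9216
U_7 = -4*(-9216) = 36864
U_8 = -4*36864 = -147456

-147456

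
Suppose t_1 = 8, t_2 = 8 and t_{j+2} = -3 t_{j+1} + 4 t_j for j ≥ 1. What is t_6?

8

t_3 = -3*8 + 4*8 = 8
t_4 = -3*8 + 4*8 = 8
t_5 = -3*8 + 4*8 = 8
t_6 = -3*8 + 4*8 = 8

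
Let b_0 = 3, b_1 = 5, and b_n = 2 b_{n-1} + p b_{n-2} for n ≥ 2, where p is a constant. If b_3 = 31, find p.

1

b_2 = 10 + 3p
b_3 = 20 + 11p
So 20 + 11p = 31, giving p = 1.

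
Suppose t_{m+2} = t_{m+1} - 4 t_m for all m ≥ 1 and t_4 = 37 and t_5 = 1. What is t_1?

-4

Rearranging, t_{m-2} = (t_m - t_{m-1}) / -4.
t_3 = (1 - 37) / -4 = -36/-4 = 9
t_2 = (37 - 9) / -4 = 28/-4 = -7
t_1 = (9 - (-7)) / -4 = 16/-4 = -4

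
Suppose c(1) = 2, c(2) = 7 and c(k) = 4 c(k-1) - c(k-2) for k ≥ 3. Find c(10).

c(3) = 4·7 - 2 = 26
c(4) = 4·26 - 7 = 97
c(5) = 4·97 - 26 = 362
c(6) = 4·362 - 97 = 1351
c(7) = 4·1351 - 362 = 5042
c(8) = 4·5042 - 1351 = 18817
c(9) = 4·18817 - 5042 = 70226
c(10) = 4·70226 - 18817 = 262087

262087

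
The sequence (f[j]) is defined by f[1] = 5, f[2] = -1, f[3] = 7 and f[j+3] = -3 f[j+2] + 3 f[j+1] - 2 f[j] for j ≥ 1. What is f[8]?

f[4] = -3(7) + 3(-1) - 2(5) = -34
f[5] = -3(-34) + 3(7) - 2(-1) = 125
f[6] = -3(125) + 3(-34) - 2(7) = -491
f[7] = -3(-491) + 3(125) - 2(-34) = 1916
f[8] = -3(1916) + 3(-491) - 2(125) = -7471

-7471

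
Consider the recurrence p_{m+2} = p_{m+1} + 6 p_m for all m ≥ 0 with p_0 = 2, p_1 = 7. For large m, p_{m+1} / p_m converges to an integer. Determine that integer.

The characteristic equation is r^2 - r - 6 = 0, which factors as (r - 3)(r + 2) = 0.
So the roots are 3 and -2. Since |3| > |-2| and the coefficient of 3^m is non-zero, the ratio tends to 3.

3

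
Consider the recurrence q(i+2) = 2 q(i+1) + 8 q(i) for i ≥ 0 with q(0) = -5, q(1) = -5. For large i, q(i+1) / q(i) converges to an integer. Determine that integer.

4

The characteristic equation is r^2 - 2r - 8 = 0, which factors as (r - 4)(r + 2) = 0.
So the roots are 4 and -2. Since |4| > |-2| and the coefficient of 4^i is non-zero, the ratio tends to 4.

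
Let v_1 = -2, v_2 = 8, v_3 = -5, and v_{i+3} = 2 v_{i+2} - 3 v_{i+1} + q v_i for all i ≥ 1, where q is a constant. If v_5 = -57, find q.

-1

v_4 = -34 - 2q
v_5 = -53 + 4q
So -53 + 4q = -57, giving q = -1.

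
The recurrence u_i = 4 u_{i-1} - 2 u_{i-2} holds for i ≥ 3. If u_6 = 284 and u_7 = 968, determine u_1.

9

Rearranging, u_{i-2} = (u_i - 4 u_{i-1}) / -2.
u_5 = (968 - 4(284)) / -2 = -168/-2 = 84
u_4 = (284 - 4(84)) / -2 = -52/-2 = 26
u_3 = (84 - 4(26)) / -2 = -20/-2 = 10
u_2 = (26 - 4(10)) / -2 = -14/-2 = 7
u_1 = (10 - 4(7)) / -2 = -18/-2 = 9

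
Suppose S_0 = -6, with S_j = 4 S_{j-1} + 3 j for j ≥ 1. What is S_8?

S_1 = 4(-6) + 3 = -21
S_2 = 4(-21) + 6 = -78
S_3 = 4(-78) + 9 = -303
S_4 = 4(-303) + 12 = -1200
S_5 = 4(-1200) + 15 = -4785
S_6 = 4(-4785) + 18 = -19122
S_7 = 4(-19122) + 21 = -76467
S_8 = 4(-76467) + 24 = -305844

-305844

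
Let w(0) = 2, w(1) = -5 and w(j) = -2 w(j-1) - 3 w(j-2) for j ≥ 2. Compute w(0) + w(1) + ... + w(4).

w(2) = -2*(-5) - 3*2 = 4
w(3) = -2*4 - 3*(-5) = 7
w(4) = -2*7 - 3*4 = -26
Sum = 2 + (-5) + 4 + 7 + (-26) = -18

-18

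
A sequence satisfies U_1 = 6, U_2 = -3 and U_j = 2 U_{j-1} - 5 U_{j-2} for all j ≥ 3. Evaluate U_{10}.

-3963

U_3 = 2(-3) - 5(6) = -36
U_4 = 2(-36) - 5(-3) = -57
U_5 = 2(-57) - 5(-36) = 66
U_6 = 2(66) - 5(-57) = 417
U_7 = 2(417) - 5(66) = 504
U_8 = 2(504) - 5(417) = -1077
U_9 = 2(-1077) - 5(504) = -4674
U_{10} = 2(-4674) - 5(-1077) = -3963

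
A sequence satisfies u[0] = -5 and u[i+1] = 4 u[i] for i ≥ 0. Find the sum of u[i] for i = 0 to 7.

-109225

u[1] = 4(-5) = -20
u[2] = 4(-20) = -80
u[3] = 4(-80) = -320
u[4] = 4(-320) = -1280
u[5] = 4(-1280) = -5120
u[6] = 4(-5120) = -20480
u[7] = 4(-20480) = -81920
Sum = (-5) + (-20) + (-80) + (-320) + (-1280) + (-5120) + (-20480) + (-81920) = -109225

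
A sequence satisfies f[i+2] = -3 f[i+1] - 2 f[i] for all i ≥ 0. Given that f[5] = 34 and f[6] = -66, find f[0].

-3

Rearranging, f[i-2] = (f[i] + 3 f[i-1]) / -2.
f[4] = (-66 + 3(34)) / -2 = 36/-2 = -18
f[3] = (34 + 3(-18)) / -2 = -20/-2 = 10
f[2] = (-18 + 3(10)) / -2 = 12/-2 = -6
f[1] = (10 + 3(-6)) / -2 = -8/-2 = 4
f[0] = (-6 + 3(4)) / -2 = 6/-2 = -3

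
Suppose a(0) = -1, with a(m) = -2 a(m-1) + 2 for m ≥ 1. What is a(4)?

-26

a(1) = -2·(-1) + 2 = 4
a(2) = -2·4 + 2 = -6
a(3) = -2·(-6) + 2 = 14
a(4) = -2·14 + 2 = -26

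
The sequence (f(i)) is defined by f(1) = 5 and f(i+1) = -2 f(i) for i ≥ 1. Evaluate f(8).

f(2) = -2*5 = -10
f(3) = -2*(-10) = 20
f(4) = -2*20 = -40
f(5) = -2*(-40) = 80
f(6) = -2*80 = -160
f(7) = -2*(-160) = 320
f(8) = -2*320 = -640

-640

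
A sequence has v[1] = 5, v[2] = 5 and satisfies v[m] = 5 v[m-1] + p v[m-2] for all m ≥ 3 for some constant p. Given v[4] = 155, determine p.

v[3] = 25 + 5p
v[4] = 125 + 30p
So 125 + 30p = 155, giving p = 1.

1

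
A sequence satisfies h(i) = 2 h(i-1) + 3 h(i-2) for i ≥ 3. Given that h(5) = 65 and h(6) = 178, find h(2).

Rearranging, h(i-2) = (h(i) - 2 h(i-1)) / 3.
h(4) = (178 - 2·65) / 3 = 48/3 = 16
h(3) = (65 - 2·16) / 3 = 33/3 = 11
h(2) = (16 - 2·11) / 3 = -6/3 = -2

-2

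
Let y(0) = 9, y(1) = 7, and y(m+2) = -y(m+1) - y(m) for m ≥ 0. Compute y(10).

y(2) = -7 - 9 = -16
y(3) = -(-16) - 7 = 9
y(4) = -9 - (-16) = 7
y(5) = -7 - 9 = -16
y(6) = -(-16) - 7 = 9
y(7) = -9 - (-16) = 7
y(8) = -7 - 9 = -16
y(9) = -(-16) - 7 = 9
y(10) = -9 - (-16) = 7

7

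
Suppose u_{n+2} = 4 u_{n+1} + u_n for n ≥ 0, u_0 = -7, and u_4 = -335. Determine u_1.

-3

Let u_1 = y.
u_2 = -7 + 4y
u_3 = -28 + 17y
u_4 = -119 + 72y
So -119 + 72y = -335, giving y = -3.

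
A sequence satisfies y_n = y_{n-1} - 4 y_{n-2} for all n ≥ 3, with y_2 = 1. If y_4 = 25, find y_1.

-7

Let y_1 = w.
y_3 = 1 - 4w
y_4 = -3 - 4w
So -3 - 4w = 25, giving w = -7.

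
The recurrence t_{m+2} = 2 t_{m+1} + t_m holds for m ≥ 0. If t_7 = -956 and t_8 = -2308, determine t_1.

-4

Rearranging, t_{m-2} = t_m - 2 t_{m-1}.
t_6 = -2308 - 2(-956) = -396
t_5 = -956 - 2(-396) = -164
t_4 = -396 - 2(-164) = -68
t_3 = -164 - 2(-68) = -28
t_2 = -68 - 2(-28) = -12
t_1 = -28 - 2(-12) = -4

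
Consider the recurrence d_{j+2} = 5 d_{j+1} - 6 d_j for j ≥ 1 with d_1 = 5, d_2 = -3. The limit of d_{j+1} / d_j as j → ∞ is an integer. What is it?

3

The characteristic equation is r^2 - 5r + 6 = 0, which factors as (r - 3)(r - 2) = 0.
So the roots are 3 and 2. Since |3| > |2| and the coefficient of 3^j is non-zero, the ratio tends to 3.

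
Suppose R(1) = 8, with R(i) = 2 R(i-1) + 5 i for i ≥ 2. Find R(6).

R(2) = 2*8 + 10 = 26
R(3) = 2*26 + 15 = 67
R(4) = 2*67 + 20 = 154
R(5) = 2*154 + 25 = 333
R(6) = 2*333 + 30 = 696

696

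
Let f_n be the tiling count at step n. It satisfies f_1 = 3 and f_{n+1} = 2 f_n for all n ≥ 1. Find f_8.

f_2 = 2*3 = 6
f_3 = 2*6 = 12
f_4 = 2*12 = 24
f_5 = 2*24 = 48
f_6 = 2*48 = 96
f_7 = 2*96 = 192
f_8 = 2*192 = 384

384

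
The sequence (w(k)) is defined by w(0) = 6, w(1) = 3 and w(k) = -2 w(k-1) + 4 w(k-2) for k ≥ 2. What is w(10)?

w(2) = -2*3 + 4*6 = 18
w(3) = -2*18 + 4*3 = -24
w(4) = -2*(-24) + 4*18 = 120
w(5) = -2*120 + 4*(-24) = -336
w(6) = -2*(-336) + 4*120 = 1152
w(7) = -2*1152 + 4*(-336) = -3648
w(8) = -2*(-3648) + 4*1152 = 11904
w(9) = -2*11904 + 4*(-3648) = -38400
w(10) = -2*(-38400) + 4*11904 = 124416

124416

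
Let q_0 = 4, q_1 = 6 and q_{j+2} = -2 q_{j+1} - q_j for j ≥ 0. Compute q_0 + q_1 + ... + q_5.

30

q_2 = -2(6) - 4 = -16
q_3 = -2(-16) - 6 = 26
q_4 = -2(26) - (-16) = -36
q_5 = -2(-36) - 26 = 46
Sum = 4 + 6 + (-16) + 26 + (-36) + 46 = 30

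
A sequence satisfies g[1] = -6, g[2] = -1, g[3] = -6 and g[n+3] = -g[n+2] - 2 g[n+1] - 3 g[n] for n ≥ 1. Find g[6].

-23

g[4] = -(-6) - 2*(-1) - 3*(-6) = 26
g[5] = -26 - 2*(-6) - 3*(-1) = -11
g[6] = -(-11) - 2*26 - 3*(-6) = -23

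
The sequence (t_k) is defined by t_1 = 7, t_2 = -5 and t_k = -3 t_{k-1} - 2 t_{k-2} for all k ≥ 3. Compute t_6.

t_3 = -3·(-5) - 2·7 = 1
t_4 = -3·1 - 2·(-5) = 7
t_5 = -3·7 - 2·1 = -23
t_6 = -3·(-23) - 2·7 = 55

55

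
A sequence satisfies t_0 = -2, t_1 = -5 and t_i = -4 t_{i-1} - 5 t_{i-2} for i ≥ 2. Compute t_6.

t_2 = -4*(-5) - 5*(-2) = 30
t_3 = -4*30 - 5*(-5) = -95
t_4 = -4*(-95) - 5*30 = 230
t_5 = -4*230 - 5*(-95) = -445
t_6 = -4*(-445) - 5*230 = 630

630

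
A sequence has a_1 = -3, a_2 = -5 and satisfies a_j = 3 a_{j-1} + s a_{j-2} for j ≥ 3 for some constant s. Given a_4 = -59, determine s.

1

a_3 = -15 - 3s
a_4 = -45 - 14s
So -45 - 14s = -59, giving s = 1.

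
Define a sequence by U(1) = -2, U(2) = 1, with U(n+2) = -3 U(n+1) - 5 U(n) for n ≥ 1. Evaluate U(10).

-674

U(3) = -3·1 - 5·(-2) = 7
U(4) = -3·7 - 5·1 = -26
U(5) = -3·(-26) - 5·7 = 43
U(6) = -3·43 - 5·(-26) = 1
U(7) = -3·1 - 5·43 = -218
U(8) = -3·(-218) - 5·1 = 649
U(9) = -3·649 - 5·(-218) = -857
U(10) = -3·(-857) - 5·649 = -674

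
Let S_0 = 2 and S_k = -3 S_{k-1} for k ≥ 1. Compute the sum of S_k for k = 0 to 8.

9842

S_1 = -3*2 = -6
S_2 = -3*(-6) = 18
S_3 = -3*18 = -54
S_4 = -3*(-54) = 162
S_5 = -3*162 = -486
S_6 = -3*(-486) = 1458
S_7 = -3*1458 = -4374
S_8 = -3*(-4374) = 13122
Sum = 2 + (-6) + 18 + (-54) + 162 + (-486) + 1458 + (-4374) + 13122 = 9842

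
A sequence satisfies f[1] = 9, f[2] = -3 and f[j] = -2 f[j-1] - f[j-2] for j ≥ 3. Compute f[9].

f[3] = -2*(-3) - 9 = -3
f[4] = -2*(-3) - (-3) = 9
f[5] = -2*9 - (-3) = -15
f[6] = -2*(-15) - 9 = 21
f[7] = -2*21 - (-15) = -27
f[8] = -2*(-27) - 21 = 33
f[9] = -2*33 - (-27) = -39

-39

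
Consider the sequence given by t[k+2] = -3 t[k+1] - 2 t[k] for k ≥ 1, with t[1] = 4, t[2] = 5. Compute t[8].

1139

t[3] = -3*5 - 2*4 = -23
t[4] = -3*(-23) - 2*5 = 59
t[5] = -3*59 - 2*(-23) = -131
t[6] = -3*(-131) - 2*59 = 275
t[7] = -3*275 - 2*(-131) = -563
t[8] = -3*(-563) - 2*275 = 1139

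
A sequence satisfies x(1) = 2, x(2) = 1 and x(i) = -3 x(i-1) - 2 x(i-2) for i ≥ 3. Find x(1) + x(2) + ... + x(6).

63

x(3) = -3*1 - 2*2 = -7
x(4) = -3*(-7) - 2*1 = 19
x(5) = -3*19 - 2*(-7) = -43
x(6) = -3*(-43) - 2*19 = 91
Sum = 2 + 1 + (-7) + 19 + (-43) + 91 = 63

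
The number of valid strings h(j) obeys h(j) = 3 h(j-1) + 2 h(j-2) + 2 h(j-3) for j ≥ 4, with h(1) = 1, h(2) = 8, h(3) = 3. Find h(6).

h(4) = 3*3 + 2*8 + 2*1 = 27
h(5) = 3*27 + 2*3 + 2*8 = 103
h(6) = 3*103 + 2*27 + 2*3 = 369

369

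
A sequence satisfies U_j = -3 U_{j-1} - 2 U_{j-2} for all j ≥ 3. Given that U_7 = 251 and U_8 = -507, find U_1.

Rearranging, U_{j-2} = (U_j + 3 U_{j-1}) / -2.
U_6 = (-507 + 3·251) / -2 = 246/-2 = -123
U_5 = (251 + 3·(-123)) / -2 = -118/-2 = 59
U_4 = (-123 + 3·59) / -2 = 54/-2 = -27
U_3 = (59 + 3·(-27)) / -2 = -22/-2 = 11
U_2 = (-27 + 3·11) / -2 = 6/-2 = -3
U_1 = (11 + 3·(-3)) / -2 = 2/-2 = -1

-1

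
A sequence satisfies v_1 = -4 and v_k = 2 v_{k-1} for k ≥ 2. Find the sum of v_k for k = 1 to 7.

v_2 = 2·(-4) = -8
v_3 = 2·(-8) = -16
v_4 = 2·(-16) = -32
v_5 = 2·(-32) = -64
v_6 = 2·(-64) = -128
v_7 = 2·(-128) = -256
Sum = (-4) + (-8) + (-16) + (-32) + (-64) + (-128) + (-256) = -508

-508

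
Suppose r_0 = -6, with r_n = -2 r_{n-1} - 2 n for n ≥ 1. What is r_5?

174

r_1 = -2·(-6) - 2 = 10
r_2 = -2·10 - 4 = -24
r_3 = -2·(-24) - 6 = 42
r_4 = -2·42 - 8 = -92
r_5 = -2·(-92) - 10 = 174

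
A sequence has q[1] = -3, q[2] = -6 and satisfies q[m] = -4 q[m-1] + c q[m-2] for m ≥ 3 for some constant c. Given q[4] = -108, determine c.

-2

q[3] = 24 - 3c
q[4] = -96 + 6c
So -96 + 6c = -108, giving c = -2.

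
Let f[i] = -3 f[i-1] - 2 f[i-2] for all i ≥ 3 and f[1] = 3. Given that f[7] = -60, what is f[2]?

-2

Let f[2] = x.
f[3] = -6 - 3x
f[4] = 18 + 7x
f[5] = -42 - 15x
f[6] = 90 + 31x
f[7] = -186 - 63x
So -186 - 63x = -60, giving x = -2.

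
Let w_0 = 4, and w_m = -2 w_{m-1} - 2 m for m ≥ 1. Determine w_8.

1132

w_1 = -2*4 - 2 = -10
w_2 = -2*(-10) - 4 = 16
w_3 = -2*16 - 6 = -38
w_4 = -2*(-38) - 8 = 68
w_5 = -2*68 - 10 = -146
w_6 = -2*(-146) - 12 = 280
w_7 = -2*280 - 14 = -574
w_8 = -2*(-574) - 16 = 1132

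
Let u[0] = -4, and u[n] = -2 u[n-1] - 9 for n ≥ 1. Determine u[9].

u[1] = -2(-4) - 9 = -1
u[2] = -2(-1) - 9 = -7
u[3] = -2(-7) - 9 = 5
u[4] = -2(5) - 9 = -19
u[5] = -2(-19) - 9 = 29
u[6] = -2(29) - 9 = -67
u[7] = -2(-67) - 9 = 125
u[8] = -2(125) - 9 = -259
u[9] = -2(-259) - 9 = 509

509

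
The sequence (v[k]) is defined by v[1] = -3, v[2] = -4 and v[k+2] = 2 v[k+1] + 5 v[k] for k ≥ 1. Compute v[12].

v[3] = 2(-4) + 5(-3) = -23
v[4] = 2(-23) + 5(-4) = -66
v[5] = 2(-66) + 5(-23) = -247
v[6] = 2(-247) + 5(-66) = -824
v[7] = 2(-824) + 5(-247) = -2883
v[8] = 2(-2883) + 5(-824) = -9886
v[9] = 2(-9886) + 5(-2883) = -34187
v[10] = 2(-34187) + 5(-9886) = -117804
v[11] = 2(-117804) + 5(-34187) = -406543
v[12] = 2(-406543) + 5(-117804) = -1402106

-1402106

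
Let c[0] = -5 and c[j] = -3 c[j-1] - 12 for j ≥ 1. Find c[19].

The fixed point is -12/(1 + 3) = -3, so c[j] + 3 = -3(c[j-1] + 3).
Hence c[j] = -2·(-3)^j - 3.
c[19] = -2·(-3)^{19} - 3 = -2·-1162261467 - 3 = 2324522931.

2324522931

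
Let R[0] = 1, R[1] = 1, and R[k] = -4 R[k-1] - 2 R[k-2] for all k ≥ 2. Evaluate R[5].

R[2] = -4(1) - 2(1) = -6
R[3] = -4(-6) - 2(1) = 22
R[4] = -4(22) - 2(-6) = -76
R[5] = -4(-76) - 2(22) = 260

260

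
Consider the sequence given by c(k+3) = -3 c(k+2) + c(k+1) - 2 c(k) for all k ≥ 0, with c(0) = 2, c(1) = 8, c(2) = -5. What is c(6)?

c(3) = -3*(-5) + 8 - 2*2 = 19
c(4) = -3*19 + (-5) - 2*8 = -78
c(5) = -3*(-78) + 19 - 2*(-5) = 263
c(6) = -3*263 + (-78) - 2*19 = -905

-905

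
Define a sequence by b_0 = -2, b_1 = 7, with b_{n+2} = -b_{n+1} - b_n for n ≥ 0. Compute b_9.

-2

b_2 = -7 - (-2) = -5
b_3 = -(-5) - 7 = -2
b_4 = -(-2) - (-5) = 7
b_5 = -7 - (-2) = -5
b_6 = -(-5) - 7 = -2
b_7 = -(-2) - (-5) = 7
b_8 = -7 - (-2) = -5
b_9 = -(-5) - 7 = -2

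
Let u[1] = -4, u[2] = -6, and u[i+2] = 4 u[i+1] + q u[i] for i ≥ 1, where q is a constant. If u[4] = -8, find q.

-4

u[3] = -24 - 4q
u[4] = -96 - 22q
So -96 - 22q = -8, giving q = -4.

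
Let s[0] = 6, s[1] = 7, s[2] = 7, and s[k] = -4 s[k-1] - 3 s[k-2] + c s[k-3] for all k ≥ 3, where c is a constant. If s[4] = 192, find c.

-1

s[3] = -49 + 6c
s[4] = 175 - 17c
So 175 - 17c = 192, giving c = -1.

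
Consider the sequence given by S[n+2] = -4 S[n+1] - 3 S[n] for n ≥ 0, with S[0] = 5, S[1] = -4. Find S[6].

-359

S[2] = -4*(-4) - 3*5 = 1
S[3] = -4*1 - 3*(-4) = 8
S[4] = -4*8 - 3*1 = -35
S[5] = -4*(-35) - 3*8 = 116
S[6] = -4*116 - 3*(-35) = -359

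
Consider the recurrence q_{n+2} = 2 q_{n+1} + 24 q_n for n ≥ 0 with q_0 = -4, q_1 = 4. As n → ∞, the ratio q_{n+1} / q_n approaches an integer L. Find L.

The characteristic equation is r^2 - 2r - 24 = 0, which factors as (r - 6)(r + 4) = 0.
So the roots are 6 and -4. Since |6| > |-4| and the coefficient of 6^n is non-zero, the ratio tends to 6.

6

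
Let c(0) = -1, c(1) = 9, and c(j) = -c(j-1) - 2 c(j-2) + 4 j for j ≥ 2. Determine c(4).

c(2) = -9 - 2*(-1) + 8 = 1
c(3) = -1 - 2*9 + 12 = -7
c(4) = -(-7) - 2*1 + 16 = 21

21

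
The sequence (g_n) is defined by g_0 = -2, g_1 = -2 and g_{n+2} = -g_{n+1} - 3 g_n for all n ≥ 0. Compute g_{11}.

g_2 = -(-2) - 3(-2) = 8
g_3 = -8 - 3(-2) = -2
g_4 = -(-2) - 3(8) = -22
g_5 = -(-22) - 3(-2) = 28
g_6 = -28 - 3(-22) = 38
g_7 = -38 - 3(28) = -122
g_8 = -(-122) - 3(38) = 8
g_9 = -8 - 3(-122) = 358
g_{10} = -358 - 3(8) = -382
g_{11} = -(-382) - 3(358) = -692

-692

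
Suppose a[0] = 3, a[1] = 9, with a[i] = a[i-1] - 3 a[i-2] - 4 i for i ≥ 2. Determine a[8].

a[2] = 9 - 3(3) - 8 = -8
a[3] = (-8) - 3(9) - 12 = -47
a[4] = (-47) - 3(-8) - 16 = -39
a[5] = (-39) - 3(-47) - 20 = 82
a[6] = 82 - 3(-39) - 24 = 175
a[7] = 175 - 3(82) - 28 = -99
a[8] = (-99) - 3(175) - 32 = -656

-656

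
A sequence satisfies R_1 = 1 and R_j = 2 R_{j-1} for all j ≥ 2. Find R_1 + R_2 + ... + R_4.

15

R_2 = 2·1 = 2
R_3 = 2·2 = 4
R_4 = 2·4 = 8
Sum = 1 + 2 + 4 + 8 = 15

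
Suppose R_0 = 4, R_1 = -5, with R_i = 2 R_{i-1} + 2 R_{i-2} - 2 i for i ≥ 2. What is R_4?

R_2 = 2(-5) + 2(4) - 4 = -6
R_3 = 2(-6) + 2(-5) - 6 = -28
R_4 = 2(-28) + 2(-6) - 8 = -76

-76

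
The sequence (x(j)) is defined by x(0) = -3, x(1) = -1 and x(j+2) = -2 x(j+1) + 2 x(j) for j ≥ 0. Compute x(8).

-1072

x(2) = -2·(-1) + 2·(-3) = -4
x(3) = -2·(-4) + 2·(-1) = 6
x(4) = -2·6 + 2·(-4) = -20
x(5) = -2·(-20) + 2·6 = 52
x(6) = -2·52 + 2·(-20) = -144
x(7) = -2·(-144) + 2·52 = 392
x(8) = -2·392 + 2·(-144) = -1072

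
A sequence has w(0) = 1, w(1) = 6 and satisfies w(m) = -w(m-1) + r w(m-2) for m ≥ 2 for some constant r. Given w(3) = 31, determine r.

w(2) = -6 + r
w(3) = 6 + 5r
So 6 + 5r = 31, giving r = 5.

5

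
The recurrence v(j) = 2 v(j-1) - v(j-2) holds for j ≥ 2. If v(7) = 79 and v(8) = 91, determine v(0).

-5

Rearranging, v(j-2) = -(v(j) - 2 v(j-1)).
v(6) = -(91 - 2·79) = 67
v(5) = -(79 - 2·67) = 55
v(4) = -(67 - 2·55) = 43
v(3) = -(55 - 2·43) = 31
v(2) = -(43 - 2·31) = 19
v(1) = -(31 - 2·19) = 7
v(0) = -(19 - 2·7) = -5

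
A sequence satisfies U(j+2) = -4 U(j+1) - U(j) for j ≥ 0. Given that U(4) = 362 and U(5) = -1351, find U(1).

Rearranging, U(j-2) = -(U(j) + 4 U(j-1)).
U(3) = -(-1351 + 4·362) = -97
U(2) = -(362 + 4·(-97)) = 26
U(1) = -(-97 + 4·26) = -7

-7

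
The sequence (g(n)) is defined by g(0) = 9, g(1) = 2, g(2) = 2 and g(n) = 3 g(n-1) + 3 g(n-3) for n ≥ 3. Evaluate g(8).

g(3) = 3·2 + 3·9 = 33
g(4) = 3·33 + 3·2 = 105
g(5) = 3·105 + 3·2 = 321
g(6) = 3·321 + 3·33 = 1062
g(7) = 3·1062 + 3·105 = 3501
g(8) = 3·3501 + 3·321 = 11466

11466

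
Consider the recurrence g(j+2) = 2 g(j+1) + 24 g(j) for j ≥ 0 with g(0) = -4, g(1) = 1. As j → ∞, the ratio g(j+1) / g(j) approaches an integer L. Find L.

The characteristic equation is r^2 - 2r - 24 = 0, which factors as (r - 6)(r + 4) = 0.
So the roots are 6 and -4. Since |6| > |-4| and the coefficient of 6^j is non-zero, the ratio tends to 6.

6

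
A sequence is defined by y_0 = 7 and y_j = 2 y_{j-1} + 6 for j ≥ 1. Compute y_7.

1658

y_1 = 2(7) + 6 = 20
y_2 = 2(20) + 6 = 46
y_3 = 2(46) + 6 = 98
y_4 = 2(98) + 6 = 202
y_5 = 2(202) + 6 = 410
y_6 = 2(410) + 6 = 826
y_7 = 2(826) + 6 = 1658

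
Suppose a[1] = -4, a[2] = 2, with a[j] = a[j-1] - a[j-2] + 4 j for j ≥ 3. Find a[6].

a[3] = 2 - (-4) + 12 = 18
a[4] = 18 - 2 + 16 = 32
a[5] = 32 - 18 + 20 = 34
a[6] = 34 - 32 + 24 = 26

26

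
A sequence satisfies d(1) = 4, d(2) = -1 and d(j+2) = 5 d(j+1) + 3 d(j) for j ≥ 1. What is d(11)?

d(3) = 5(-1) + 3(4) = 7
d(4) = 5(7) + 3(-1) = 32
d(5) = 5(32) + 3(7) = 181
d(6) = 5(181) + 3(32) = 1001
d(7) = 5(1001) + 3(181) = 5548
d(8) = 5(5548) + 3(1001) = 30743
d(9) = 5(30743) + 3(5548) = 170359
d(10) = 5(170359) + 3(30743) = 944024
d(11) = 5(944024) + 3(170359) = 5231197

5231197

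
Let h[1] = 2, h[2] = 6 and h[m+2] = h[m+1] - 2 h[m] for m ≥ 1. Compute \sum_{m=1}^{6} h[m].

-8

h[3] = 6 - 2·2 = 2
h[4] = 2 - 2·6 = -10
h[5] = (-10) - 2·2 = -14
h[6] = (-14) - 2·(-10) = 6
Sum = 2 + 6 + 2 + (-10) + (-14) + 6 = -8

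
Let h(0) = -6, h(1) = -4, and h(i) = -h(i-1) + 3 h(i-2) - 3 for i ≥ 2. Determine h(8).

-1097

h(2) = -(-4) + 3*(-6) - 3 = -17
h(3) = -(-17) + 3*(-4) - 3 = 2
h(4) = -2 + 3*(-17) - 3 = -56
h(5) = -(-56) + 3*2 - 3 = 59
h(6) = -59 + 3*(-56) - 3 = -230
h(7) = -(-230) + 3*59 - 3 = 404
h(8) = -404 + 3*(-230) - 3 = -1097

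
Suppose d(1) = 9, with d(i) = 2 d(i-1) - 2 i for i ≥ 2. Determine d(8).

d(2) = 2*9 - 4 = 14
d(3) = 2*14 - 6 = 22
d(4) = 2*22 - 8 = 36
d(5) = 2*36 - 10 = 62
d(6) = 2*62 - 12 = 112
d(7) = 2*112 - 14 = 210
d(8) = 2*210 - 16 = 404

404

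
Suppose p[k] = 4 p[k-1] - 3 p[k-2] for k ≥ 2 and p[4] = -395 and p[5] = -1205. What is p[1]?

-5

Rearranging, p[k-2] = (p[k] - 4 p[k-1]) / -3.
p[3] = (-1205 - 4(-395)) / -3 = 375/-3 = -125
p[2] = (-395 - 4(-125)) / -3 = 105/-3 = -35
p[1] = (-125 - 4(-35)) / -3 = 15/-3 = -5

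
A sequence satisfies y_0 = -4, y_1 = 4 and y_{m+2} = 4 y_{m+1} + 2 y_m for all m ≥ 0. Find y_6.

3488

y_2 = 4(4) + 2(-4) = 8
y_3 = 4(8) + 2(4) = 40
y_4 = 4(40) + 2(8) = 176
y_5 = 4(176) + 2(40) = 784
y_6 = 4(784) + 2(176) = 3488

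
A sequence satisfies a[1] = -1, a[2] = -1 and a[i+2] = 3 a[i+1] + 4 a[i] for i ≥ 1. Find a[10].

a[3] = 3*(-1) + 4*(-1) = -7
a[4] = 3*(-7) + 4*(-1) = -25
a[5] = 3*(-25) + 4*(-7) = -103
a[6] = 3*(-103) + 4*(-25) = -409
a[7] = 3*(-409) + 4*(-103) = -1639
a[8] = 3*(-1639) + 4*(-409) = -6553
a[9] = 3*(-6553) + 4*(-1639) = -26215
a[10] = 3*(-26215) + 4*(-6553) = -104857

-104857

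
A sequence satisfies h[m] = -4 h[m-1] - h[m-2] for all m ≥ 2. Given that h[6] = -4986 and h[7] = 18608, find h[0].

Rearranging, h[m-2] = -(h[m] + 4 h[m-1]).
h[5] = -(18608 + 4(-4986)) = 1336
h[4] = -(-4986 + 4(1336)) = -358
h[3] = -(1336 + 4(-358)) = 96
h[2] = -(-358 + 4(96)) = -26
h[1] = -(96 + 4(-26)) = 8
h[0] = -(-26 + 4(8)) = -6

-6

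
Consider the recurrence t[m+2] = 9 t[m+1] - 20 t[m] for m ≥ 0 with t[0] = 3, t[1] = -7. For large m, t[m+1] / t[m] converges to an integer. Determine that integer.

The characteristic equation is r^2 - 9r + 20 = 0, which factors as (r - 5)(r - 4) = 0.
So the roots are 5 and 4. Since |5| > |4| and the coefficient of 5^m is non-zero, the ratio tends to 5.

5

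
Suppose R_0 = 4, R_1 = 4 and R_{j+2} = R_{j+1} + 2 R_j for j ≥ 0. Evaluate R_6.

R_2 = 4 + 2·4 = 12
R_3 = 12 + 2·4 = 20
R_4 = 20 + 2·12 = 44
R_5 = 44 + 2·20 = 84
R_6 = 84 + 2·44 = 172

172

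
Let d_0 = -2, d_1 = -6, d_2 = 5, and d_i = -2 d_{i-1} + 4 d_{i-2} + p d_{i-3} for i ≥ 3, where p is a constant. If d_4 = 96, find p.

d_3 = -34 - 2p
d_4 = 88 - 2p
So 88 - 2p = 96, giving p = -4.

-4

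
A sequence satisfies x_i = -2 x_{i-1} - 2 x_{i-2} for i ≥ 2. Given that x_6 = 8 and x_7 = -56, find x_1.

-5

Rearranging, x_{i-2} = (x_i + 2 x_{i-1}) / -2.
x_5 = (-56 + 2(8)) / -2 = -40/-2 = 20
x_4 = (8 + 2(20)) / -2 = 48/-2 = -24
x_3 = (20 + 2(-24)) / -2 = -28/-2 = 14
x_2 = (-24 + 2(14)) / -2 = 4/-2 = -2
x_1 = (14 + 2(-2)) / -2 = 10/-2 = -5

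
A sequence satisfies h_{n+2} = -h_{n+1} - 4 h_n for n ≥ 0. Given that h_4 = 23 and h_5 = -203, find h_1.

Rearranging, h_{n-2} = (h_n + h_{n-1}) / -4.
h_3 = (-203 + 23) / -4 = -180/-4 = 45
h_2 = (23 + 45) / -4 = 68/-4 = -17
h_1 = (45 + (-17)) / -4 = 28/-4 = -7

-7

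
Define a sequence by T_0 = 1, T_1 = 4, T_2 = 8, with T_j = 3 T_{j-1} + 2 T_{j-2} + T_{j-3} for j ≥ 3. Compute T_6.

T_3 = 3·8 + 2·4 + 1 = 33
T_4 = 3·33 + 2·8 + 4 = 119
T_5 = 3·119 + 2·33 + 8 = 431
T_6 = 3·431 + 2·119 + 33 = 1564

1564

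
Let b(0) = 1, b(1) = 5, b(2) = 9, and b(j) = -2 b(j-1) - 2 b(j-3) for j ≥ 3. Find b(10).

5928

b(3) = -2(9) - 2(1) = -20
b(4) = -2(-20) - 2(5) = 30
b(5) = -2(30) - 2(9) = -78
b(6) = -2(-78) - 2(-20) = 196
b(7) = -2(196) - 2(30) = -452
b(8) = -2(-452) - 2(-78) = 1060
b(9) = -2(1060) - 2(196) = -2512
b(10) = -2(-2512) - 2(-452) = 5928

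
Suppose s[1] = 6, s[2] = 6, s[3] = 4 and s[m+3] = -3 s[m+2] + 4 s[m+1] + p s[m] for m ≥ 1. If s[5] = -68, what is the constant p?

s[4] = 12 + 6p
s[5] = -20 - 12p
So -20 - 12p = -68, giving p = 4.

4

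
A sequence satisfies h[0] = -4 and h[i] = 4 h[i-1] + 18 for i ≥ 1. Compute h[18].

137438953466

The fixed point is 18/(1 - 4) = -6, so h[i] + 6 = 4(h[i-1] + 6).
Hence h[i] = 2·4^i - 6.
h[18] = 2·4^{18} - 6 = 2·68719476736 - 6 = 137438953466.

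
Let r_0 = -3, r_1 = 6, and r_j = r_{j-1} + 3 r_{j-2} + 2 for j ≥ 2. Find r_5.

77

r_2 = 6 + 3(-3) + 2 = -1
r_3 = (-1) + 3(6) + 2 = 19
r_4 = 19 + 3(-1) + 2 = 18
r_5 = 18 + 3(19) + 2 = 77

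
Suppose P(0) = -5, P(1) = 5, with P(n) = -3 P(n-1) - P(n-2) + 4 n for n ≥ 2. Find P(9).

P(2) = -3·5 - (-5) + 8 = -2
P(3) = -3·(-2) - 5 + 12 = 13
P(4) = -3·13 - (-2) + 16 = -21
P(5) = -3·(-21) - 13 + 20 = 70
P(6) = -3·70 - (-21) + 24 = -165
P(7) = -3·(-165) - 70 + 28 = 453
P(8) = -3·453 - (-165) + 32 = -1162
P(9) = -3·(-1162) - 453 + 36 = 3069

3069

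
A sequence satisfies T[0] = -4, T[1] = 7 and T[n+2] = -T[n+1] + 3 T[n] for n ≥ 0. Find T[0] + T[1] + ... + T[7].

795

T[2] = -7 + 3*(-4) = -19
T[3] = -(-19) + 3*7 = 40
T[4] = -40 + 3*(-19) = -97
T[5] = -(-97) + 3*40 = 217
T[6] = -217 + 3*(-97) = -508
T[7] = -(-508) + 3*217 = 1159
Sum = (-4) + 7 + (-19) + 40 + (-97) + 217 + (-508) + 1159 = 795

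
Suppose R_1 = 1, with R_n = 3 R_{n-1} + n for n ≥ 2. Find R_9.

R_2 = 3·1 + 2 = 5
R_3 = 3·5 + 3 = 18
R_4 = 3·18 + 4 = 58
R_5 = 3·58 + 5 = 179
R_6 = 3·179 + 6 = 543
R_7 = 3·543 + 7 = 1636
R_8 = 3·1636 + 8 = 4916
R_9 = 3·4916 + 9 = 14757

14757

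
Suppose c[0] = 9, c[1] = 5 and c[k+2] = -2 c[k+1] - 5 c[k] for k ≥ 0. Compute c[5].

-635

c[2] = -2(5) - 5(9) = -55
c[3] = -2(-55) - 5(5) = 85
c[4] = -2(85) - 5(-55) = 105
c[5] = -2(105) - 5(85) = -635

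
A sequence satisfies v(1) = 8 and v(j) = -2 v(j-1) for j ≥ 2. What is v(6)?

-256

v(2) = -2(8) = -16
v(3) = -2(-16) = 32
v(4) = -2(32) = -64
v(5) = -2(-64) = 128
v(6) = -2(128) = -256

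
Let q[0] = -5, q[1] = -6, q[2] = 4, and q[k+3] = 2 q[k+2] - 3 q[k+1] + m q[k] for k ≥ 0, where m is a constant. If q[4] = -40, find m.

q[3] = 26 - 5m
q[4] = 40 - 16m
So 40 - 16m = -40, giving m = 5.

5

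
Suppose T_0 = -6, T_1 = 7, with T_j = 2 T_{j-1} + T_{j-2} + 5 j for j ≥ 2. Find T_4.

T_2 = 2*7 + (-6) + 10 = 18
T_3 = 2*18 + 7 + 15 = 58
T_4 = 2*58 + 18 + 20 = 154

154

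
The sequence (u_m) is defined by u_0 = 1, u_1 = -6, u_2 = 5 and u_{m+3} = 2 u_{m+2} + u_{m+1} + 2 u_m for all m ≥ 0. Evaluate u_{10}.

u_3 = 2·5 + (-6) + 2·1 = 6
u_4 = 2·6 + 5 + 2·(-6) = 5
u_5 = 2·5 + 6 + 2·5 = 26
u_6 = 2·26 + 5 + 2·6 = 69
u_7 = 2·69 + 26 + 2·5 = 174
u_8 = 2·174 + 69 + 2·26 = 469
u_9 = 2·469 + 174 + 2·69 = 1250
u_{10} = 2·1250 + 469 + 2·174 = 3317

3317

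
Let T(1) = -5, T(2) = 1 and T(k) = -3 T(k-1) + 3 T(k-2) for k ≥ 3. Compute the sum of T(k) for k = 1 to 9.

T(3) = -3·1 + 3·(-5) = -18
T(4) = -3·(-18) + 3·1 = 57
T(5) = -3·57 + 3·(-18) = -225
T(6) = -3·(-225) + 3·57 = 846
T(7) = -3·846 + 3·(-225) = -3213
T(8) = -3·(-3213) + 3·846 = 12177
T(9) = -3·12177 + 3·(-3213) = -46170
Sum = (-5) + 1 + (-18) + 57 + (-225) + 846 + (-3213) + 12177 + (-46170) = -36550

-36550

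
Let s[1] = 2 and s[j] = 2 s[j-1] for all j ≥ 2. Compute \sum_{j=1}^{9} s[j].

s[2] = 2*2 = 4
s[3] = 2*4 = 8
s[4] = 2*8 = 16
s[5] = 2*16 = 32
s[6] = 2*32 = 64
s[7] = 2*64 = 128
s[8] = 2*128 = 256
s[9] = 2*256 = 512
Sum = 2 + 4 + 8 + 16 + 32 + 64 + 128 + 256 + 512 = 1022

1022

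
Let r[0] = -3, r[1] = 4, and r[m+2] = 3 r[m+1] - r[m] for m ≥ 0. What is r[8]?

r[2] = 3(4) - (-3) = 15
r[3] = 3(15) - 4 = 41
r[4] = 3(41) - 15 = 108
r[5] = 3(108) - 41 = 283
r[6] = 3(283) - 108 = 741
r[7] = 3(741) - 283 = 1940
r[8] = 3(1940) - 741 = 5079

5079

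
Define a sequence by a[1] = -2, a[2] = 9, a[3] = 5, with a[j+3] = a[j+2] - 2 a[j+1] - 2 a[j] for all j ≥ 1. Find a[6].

a[4] = 5 - 2*9 - 2*(-2) = -9
a[5] = (-9) - 2*5 - 2*9 = -37
a[6] = (-37) - 2*(-9) - 2*5 = -29

-29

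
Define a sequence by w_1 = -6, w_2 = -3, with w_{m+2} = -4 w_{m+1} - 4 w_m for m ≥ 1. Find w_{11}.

w_3 = -4·(-3) - 4·(-6) = 36
w_4 = -4·36 - 4·(-3) = -132
w_5 = -4·(-132) - 4·36 = 384
w_6 = -4·384 - 4·(-132) = -1008
w_7 = -4·(-1008) - 4·384 = 2496
w_8 = -4·2496 - 4·(-1008) = -5952
w_9 = -4·(-5952) - 4·2496 = 13824
w_{10} = -4·13824 - 4·(-5952) = -31488
w_{11} = -4·(-31488) - 4·13824 = 70656

70656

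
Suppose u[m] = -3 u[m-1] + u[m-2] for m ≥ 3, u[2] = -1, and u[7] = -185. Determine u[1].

-5

Let u[1] = y.
u[3] = 3 + y
u[4] = -10 - 3y
u[5] = 33 + 10y
u[6] = -109 - 33y
u[7] = 360 + 109y
So 360 + 109y = -185, giving y = -5.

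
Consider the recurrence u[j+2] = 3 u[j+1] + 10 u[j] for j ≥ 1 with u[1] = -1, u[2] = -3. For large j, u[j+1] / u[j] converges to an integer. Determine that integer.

The characteristic equation is r^2 - 3r - 10 = 0, which factors as (r - 5)(r + 2) = 0.
So the roots are 5 and -2. Since |5| > |-2| and the coefficient of 5^j is non-zero, the ratio tends to 5.

5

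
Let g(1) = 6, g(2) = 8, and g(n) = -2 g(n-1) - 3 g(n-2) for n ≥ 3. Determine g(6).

g(3) = -2*8 - 3*6 = -34
g(4) = -2*(-34) - 3*8 = 44
g(5) = -2*44 - 3*(-34) = 14
g(6) = -2*14 - 3*44 = -160

-160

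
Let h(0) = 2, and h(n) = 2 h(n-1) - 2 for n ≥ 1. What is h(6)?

h(1) = 2(2) - 2 = 2
h(2) = 2(2) - 2 = 2
h(3) = 2(2) - 2 = 2
h(4) = 2(2) - 2 = 2
h(5) = 2(2) - 2 = 2
h(6) = 2(2) - 2 = 2

2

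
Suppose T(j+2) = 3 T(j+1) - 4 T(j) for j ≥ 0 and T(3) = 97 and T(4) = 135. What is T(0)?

Rearranging, T(j-2) = (T(j) - 3 T(j-1)) / -4.
T(2) = (135 - 3*97) / -4 = -156/-4 = 39
T(1) = (97 - 3*39) / -4 = -20/-4 = 5
T(0) = (39 - 3*5) / -4 = 24/-4 = -6

-6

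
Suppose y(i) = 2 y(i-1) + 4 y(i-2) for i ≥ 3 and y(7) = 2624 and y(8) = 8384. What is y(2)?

Rearranging, y(i-2) = (y(i) - 2 y(i-1)) / 4.
y(6) = (8384 - 2·2624) / 4 = 3136/4 = 784
y(5) = (2624 - 2·784) / 4 = 1056/4 = 264
y(4) = (784 - 2·264) / 4 = 256/4 = 64
y(3) = (264 - 2·64) / 4 = 136/4 = 34
y(2) = (64 - 2·34) / 4 = -4/4 = -1

-1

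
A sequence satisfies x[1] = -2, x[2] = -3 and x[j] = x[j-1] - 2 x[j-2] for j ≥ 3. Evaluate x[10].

39

x[3] = (-3) - 2(-2) = 1
x[4] = 1 - 2(-3) = 7
x[5] = 7 - 2(1) = 5
x[6] = 5 - 2(7) = -9
x[7] = (-9) - 2(5) = -19
x[8] = (-19) - 2(-9) = -1
x[9] = (-1) - 2(-19) = 37
x[10] = 37 - 2(-1) = 39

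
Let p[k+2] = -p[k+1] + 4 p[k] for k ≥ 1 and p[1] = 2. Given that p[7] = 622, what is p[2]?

Let p[2] = v.
p[3] = 8 - v
p[4] = -8 + 5v
p[5] = 40 - 9v
p[6] = -72 + 29v
p[7] = 232 - 65v
So 232 - 65v = 622, giving v = -6.

-6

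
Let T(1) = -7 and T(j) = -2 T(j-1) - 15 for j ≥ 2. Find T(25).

The fixed point is -15/(1 + 2) = -5, so T(j) + 5 = -2(T(j-1) + 5).
Hence T(j) = -2·(-2)^{j-1} - 5.
T(25) = -2·(-2)^{24} - 5 = -2·16777216 - 5 = -33554437.

-33554437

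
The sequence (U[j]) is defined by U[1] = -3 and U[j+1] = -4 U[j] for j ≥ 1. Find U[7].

U[2] = -4·(-3) = 12
U[3] = -4·12 = -48
U[4] = -4·(-48) = 192
U[5] = -4·192 = -768
U[6] = -4·(-768) = 3072
U[7] = -4·3072 = -12288

-12288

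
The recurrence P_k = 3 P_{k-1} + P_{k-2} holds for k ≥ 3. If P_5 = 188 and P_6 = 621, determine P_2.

Rearranging, P_{k-2} = P_k - 3 P_{k-1}.
P_4 = 621 - 3·188 = 57
P_3 = 188 - 3·57 = 17
P_2 = 57 - 3·17 = 6

6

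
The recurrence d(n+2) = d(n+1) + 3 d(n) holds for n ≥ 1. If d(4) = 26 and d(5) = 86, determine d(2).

Rearranging, d(n-2) = (d(n) - d(n-1)) / 3.
d(3) = (86 - 26) / 3 = 60/3 = 20
d(2) = (26 - 20) / 3 = 6/3 = 2

2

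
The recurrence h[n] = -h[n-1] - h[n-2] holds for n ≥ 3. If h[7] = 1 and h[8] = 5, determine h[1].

Rearranging, h[n-2] = -(h[n] + h[n-1]).
h[6] = -(5 + 1) = -6
h[5] = -(1 + (-6)) = 5
h[4] = -(-6 + 5) = 1
h[3] = -(5 + 1) = -6
h[2] = -(1 + (-6)) = 5
h[1] = -(-6 + 5) = 1

1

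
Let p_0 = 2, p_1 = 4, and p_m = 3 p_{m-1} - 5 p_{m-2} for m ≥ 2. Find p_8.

p_2 = 3·4 - 5·2 = 2
p_3 = 3·2 - 5·4 = -14
p_4 = 3·(-14) - 5·2 = -52
p_5 = 3·(-52) - 5·(-14) = -86
p_6 = 3·(-86) - 5·(-52) = 2
p_7 = 3·2 - 5·(-86) = 436
p_8 = 3·436 - 5·2 = 1298

1298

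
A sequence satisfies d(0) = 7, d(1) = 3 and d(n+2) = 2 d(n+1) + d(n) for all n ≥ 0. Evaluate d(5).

d(2) = 2(3) + 7 = 13
d(3) = 2(13) + 3 = 29
d(4) = 2(29) + 13 = 71
d(5) = 2(71) + 29 = 171

171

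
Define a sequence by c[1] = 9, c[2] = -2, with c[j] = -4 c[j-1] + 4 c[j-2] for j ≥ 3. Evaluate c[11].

c[3] = -4*(-2) + 4*9 = 44
c[4] = -4*44 + 4*(-2) = -184
c[5] = -4*(-184) + 4*44 = 912
c[6] = -4*912 + 4*(-184) = -4384
c[7] = -4*(-4384) + 4*912 = 21184
c[8] = -4*21184 + 4*(-4384) = -102272
c[9] = -4*(-102272) + 4*21184 = 493824
c[10] = -4*493824 + 4*(-102272) = -2384384
c[11] = -4*(-2384384) + 4*493824 = 11512832

11512832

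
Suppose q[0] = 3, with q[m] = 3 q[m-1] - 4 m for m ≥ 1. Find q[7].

17

q[1] = 3*3 - 4 = 5
q[2] = 3*5 - 8 = 7
q[3] = 3*7 - 12 = 9
q[4] = 3*9 - 16 = 11
q[5] = 3*11 - 20 = 13
q[6] = 3*13 - 24 = 15
q[7] = 3*15 - 28 = 17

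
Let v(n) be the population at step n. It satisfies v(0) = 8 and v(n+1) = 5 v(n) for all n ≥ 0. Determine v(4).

5000

v(1) = 5(8) = 40
v(2) = 5(40) = 200
v(3) = 5(200) = 1000
v(4) = 5(1000) = 5000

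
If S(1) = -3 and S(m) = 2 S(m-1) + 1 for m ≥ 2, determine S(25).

-33554433

The fixed point is 1/(1 - 2) = -1, so S(m) + 1 = 2(S(m-1) + 1).
Hence S(m) = -2·2^{m-1} - 1.
S(25) = -2·2^{24} - 1 = -2·16777216 - 1 = -33554433.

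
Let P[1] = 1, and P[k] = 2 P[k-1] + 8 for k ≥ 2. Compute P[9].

2296

P[2] = 2·1 + 8 = 10
P[3] = 2·10 + 8 = 28
P[4] = 2·28 + 8 = 64
P[5] = 2·64 + 8 = 136
P[6] = 2·136 + 8 = 280
P[7] = 2·280 + 8 = 568
P[8] = 2·568 + 8 = 1144
P[9] = 2·1144 + 8 = 2296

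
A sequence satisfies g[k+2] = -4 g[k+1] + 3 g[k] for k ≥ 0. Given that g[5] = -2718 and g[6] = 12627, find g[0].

Rearranging, g[k-2] = (g[k] + 4 g[k-1]) / 3.
g[4] = (12627 + 4·(-2718)) / 3 = 1755/3 = 585
g[3] = (-2718 + 4·585) / 3 = -378/3 = -126
g[2] = (585 + 4·(-126)) / 3 = 81/3 = 27
g[1] = (-126 + 4·27) / 3 = -18/3 = -6
g[0] = (27 + 4·(-6)) / 3 = 3/3 = 1

1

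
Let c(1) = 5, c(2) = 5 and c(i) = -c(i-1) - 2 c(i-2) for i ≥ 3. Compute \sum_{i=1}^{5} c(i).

c(3) = -5 - 2·5 = -15
c(4) = -(-15) - 2·5 = 5
c(5) = -5 - 2·(-15) = 25
Sum = 5 + 5 + (-15) + 5 + 25 = 25

25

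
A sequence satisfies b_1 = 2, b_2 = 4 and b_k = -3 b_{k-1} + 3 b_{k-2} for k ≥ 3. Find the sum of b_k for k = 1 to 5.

b_3 = -3(4) + 3(2) = -6
b_4 = -3(-6) + 3(4) = 30
b_5 = -3(30) + 3(-6) = -108
Sum = 2 + 4 + (-6) + 30 + (-108) = -78

-78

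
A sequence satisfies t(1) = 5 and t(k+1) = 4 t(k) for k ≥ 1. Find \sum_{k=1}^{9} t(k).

t(2) = 4·5 = 20
t(3) = 4·20 = 80
t(4) = 4·80 = 320
t(5) = 4·320 = 1280
t(6) = 4·1280 = 5120
t(7) = 4·5120 = 20480
t(8) = 4·20480 = 81920
t(9) = 4·81920 = 327680
Sum = 5 + 20 + 80 + 320 + 1280 + 5120 + 20480 + 81920 + 327680 = 436905

436905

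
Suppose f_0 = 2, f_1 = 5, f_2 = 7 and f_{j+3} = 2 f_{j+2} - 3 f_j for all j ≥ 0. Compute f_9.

-208

f_3 = 2(7) - 3(2) = 8
f_4 = 2(8) - 3(5) = 1
f_5 = 2(1) - 3(7) = -19
f_6 = 2(-19) - 3(8) = -62
f_7 = 2(-62) - 3(1) = -127
f_8 = 2(-127) - 3(-19) = -197
f_9 = 2(-197) - 3(-62) = -208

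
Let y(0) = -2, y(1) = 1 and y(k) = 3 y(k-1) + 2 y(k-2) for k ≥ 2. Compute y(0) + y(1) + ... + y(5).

y(2) = 3*1 + 2*(-2) = -1
y(3) = 3*(-1) + 2*1 = -1
y(4) = 3*(-1) + 2*(-1) = -5
y(5) = 3*(-5) + 2*(-1) = -17
Sum = (-2) + 1 + (-1) + (-1) + (-5) + (-17) = -25

-25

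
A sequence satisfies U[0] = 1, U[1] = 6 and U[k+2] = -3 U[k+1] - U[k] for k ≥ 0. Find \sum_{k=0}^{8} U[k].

-4556

U[2] = -3*6 - 1 = -19
U[3] = -3*(-19) - 6 = 51
U[4] = -3*51 - (-19) = -134
U[5] = -3*(-134) - 51 = 351
U[6] = -3*351 - (-134) = -919
U[7] = -3*(-919) - 351 = 2406
U[8] = -3*2406 - (-919) = -6299
Sum = 1 + 6 + (-19) + 51 + (-134) + 351 + (-919) + 2406 + (-6299) = -4556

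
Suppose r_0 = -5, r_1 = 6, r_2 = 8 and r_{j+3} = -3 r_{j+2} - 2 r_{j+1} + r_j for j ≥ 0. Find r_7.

-829

r_3 = -3·8 - 2·6 + (-5) = -41
r_4 = -3·(-41) - 2·8 + 6 = 113
r_5 = -3·113 - 2·(-41) + 8 = -249
r_6 = -3·(-249) - 2·113 + (-41) = 480
r_7 = -3·480 - 2·(-249) + 113 = -829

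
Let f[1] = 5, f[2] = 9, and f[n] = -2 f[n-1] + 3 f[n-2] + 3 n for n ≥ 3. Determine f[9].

-3135

f[3] = -2*9 + 3*5 + 9 = 6
f[4] = -2*6 + 3*9 + 12 = 27
f[5] = -2*27 + 3*6 + 15 = -21
f[6] = -2*(-21) + 3*27 + 18 = 141
f[7] = -2*141 + 3*(-21) + 21 = -324
f[8] = -2*(-324) + 3*141 + 24 = 1095
f[9] = -2*1095 + 3*(-324) + 27 = -3135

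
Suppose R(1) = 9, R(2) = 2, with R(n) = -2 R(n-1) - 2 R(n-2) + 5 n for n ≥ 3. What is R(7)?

R(3) = -2·2 - 2·9 + 15 = -7
R(4) = -2·(-7) - 2·2 + 20 = 30
R(5) = -2·30 - 2·(-7) + 25 = -21
R(6) = -2·(-21) - 2·30 + 30 = 12
R(7) = -2·12 - 2·(-21) + 35 = 53

53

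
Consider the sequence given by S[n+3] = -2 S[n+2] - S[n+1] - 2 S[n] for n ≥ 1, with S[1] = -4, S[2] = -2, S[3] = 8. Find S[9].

S[4] = -2(8) - (-2) - 2(-4) = -6
S[5] = -2(-6) - 8 - 2(-2) = 8
S[6] = -2(8) - (-6) - 2(8) = -26
S[7] = -2(-26) - 8 - 2(-6) = 56
S[8] = -2(56) - (-26) - 2(8) = -102
S[9] = -2(-102) - 56 - 2(-26) = 200

200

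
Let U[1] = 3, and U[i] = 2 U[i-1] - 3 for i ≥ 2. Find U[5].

U[2] = 2·3 - 3 = 3
U[3] = 2·3 - 3 = 3
U[4] = 2·3 - 3 = 3
U[5] = 2·3 - 3 = 3

3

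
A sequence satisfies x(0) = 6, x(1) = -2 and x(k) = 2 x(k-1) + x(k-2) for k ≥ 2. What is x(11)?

x(2) = 2·(-2) + 6 = 2
x(3) = 2·2 + (-2) = 2
x(4) = 2·2 + 2 = 6
x(5) = 2·6 + 2 = 14
x(6) = 2·14 + 6 = 34
x(7) = 2·34 + 14 = 82
x(8) = 2·82 + 34 = 198
x(9) = 2·198 + 82 = 478
x(10) = 2·478 + 198 = 1154
x(11) = 2·1154 + 478 = 2786

2786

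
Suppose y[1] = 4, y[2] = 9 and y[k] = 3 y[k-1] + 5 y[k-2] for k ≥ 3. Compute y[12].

y[3] = 3(9) + 5(4) = 47
y[4] = 3(47) + 5(9) = 186
y[5] = 3(186) + 5(47) = 793
y[6] = 3(793) + 5(186) = 3309
y[7] = 3(3309) + 5(793) = 13892
y[8] = 3(13892) + 5(3309) = 58221
y[9] = 3(58221) + 5(13892) = 244123
y[10] = 3(244123) + 5(58221) = 1023474
y[11] = 3(1023474) + 5(244123) = 4291037
y[12] = 3(4291037) + 5(1023474) = 17990481

17990481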